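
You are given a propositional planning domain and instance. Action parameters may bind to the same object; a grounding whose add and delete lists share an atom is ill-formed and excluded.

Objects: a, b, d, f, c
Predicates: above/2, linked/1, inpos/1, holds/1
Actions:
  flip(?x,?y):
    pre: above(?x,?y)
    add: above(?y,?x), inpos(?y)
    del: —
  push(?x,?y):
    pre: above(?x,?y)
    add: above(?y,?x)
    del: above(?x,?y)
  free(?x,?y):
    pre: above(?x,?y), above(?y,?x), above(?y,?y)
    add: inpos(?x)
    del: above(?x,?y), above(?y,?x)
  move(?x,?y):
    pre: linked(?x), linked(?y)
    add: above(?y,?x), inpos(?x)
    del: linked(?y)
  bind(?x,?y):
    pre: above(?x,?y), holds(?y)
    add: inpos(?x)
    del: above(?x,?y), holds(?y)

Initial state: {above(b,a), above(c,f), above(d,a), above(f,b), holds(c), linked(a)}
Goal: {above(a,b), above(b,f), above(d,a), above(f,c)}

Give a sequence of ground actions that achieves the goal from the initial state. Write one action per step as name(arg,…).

flip(b,a); flip(f,b); flip(c,f)

1. flip(b,a)  →  {above(a,b), above(b,a), above(c,f), above(d,a), above(f,b), holds(c), inpos(a), linked(a)}
2. flip(f,b)  →  {above(a,b), above(b,a), above(b,f), above(c,f), above(d,a), above(f,b), holds(c), inpos(a), inpos(b), linked(a)}
3. flip(c,f)  →  {above(a,b), above(b,a), above(b,f), above(c,f), above(d,a), above(f,b), above(f,c), holds(c), inpos(a), inpos(b), inpos(f), linked(a)}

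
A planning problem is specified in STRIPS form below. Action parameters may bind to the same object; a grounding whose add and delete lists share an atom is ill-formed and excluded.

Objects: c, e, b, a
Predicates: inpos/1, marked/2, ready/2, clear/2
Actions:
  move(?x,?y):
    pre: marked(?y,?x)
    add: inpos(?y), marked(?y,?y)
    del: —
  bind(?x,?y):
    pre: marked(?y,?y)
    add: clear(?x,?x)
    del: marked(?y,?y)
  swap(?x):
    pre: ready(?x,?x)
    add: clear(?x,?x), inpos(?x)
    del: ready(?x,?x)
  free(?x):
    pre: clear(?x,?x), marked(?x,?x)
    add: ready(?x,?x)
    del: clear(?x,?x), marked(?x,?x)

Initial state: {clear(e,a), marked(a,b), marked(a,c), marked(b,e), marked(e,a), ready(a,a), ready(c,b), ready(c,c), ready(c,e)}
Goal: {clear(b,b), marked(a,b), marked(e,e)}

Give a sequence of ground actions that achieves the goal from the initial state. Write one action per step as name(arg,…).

move(c,a); move(a,e); bind(b,a)

1. move(c,a)  →  {clear(e,a), inpos(a), marked(a,a), marked(a,b), marked(a,c), marked(b,e), marked(e,a), ready(a,a), ready(c,b), ready(c,c), ready(c,e)}
2. move(a,e)  →  {clear(e,a), inpos(a), inpos(e), marked(a,a), marked(a,b), marked(a,c), marked(b,e), marked(e,a), marked(e,e), ready(a,a), ready(c,b), ready(c,c), ready(c,e)}
3. bind(b,a)  →  {clear(b,b), clear(e,a), inpos(a), inpos(e), marked(a,b), marked(a,c), marked(b,e), marked(e,a), marked(e,e), ready(a,a), ready(c,b), ready(c,c), ready(c,e)}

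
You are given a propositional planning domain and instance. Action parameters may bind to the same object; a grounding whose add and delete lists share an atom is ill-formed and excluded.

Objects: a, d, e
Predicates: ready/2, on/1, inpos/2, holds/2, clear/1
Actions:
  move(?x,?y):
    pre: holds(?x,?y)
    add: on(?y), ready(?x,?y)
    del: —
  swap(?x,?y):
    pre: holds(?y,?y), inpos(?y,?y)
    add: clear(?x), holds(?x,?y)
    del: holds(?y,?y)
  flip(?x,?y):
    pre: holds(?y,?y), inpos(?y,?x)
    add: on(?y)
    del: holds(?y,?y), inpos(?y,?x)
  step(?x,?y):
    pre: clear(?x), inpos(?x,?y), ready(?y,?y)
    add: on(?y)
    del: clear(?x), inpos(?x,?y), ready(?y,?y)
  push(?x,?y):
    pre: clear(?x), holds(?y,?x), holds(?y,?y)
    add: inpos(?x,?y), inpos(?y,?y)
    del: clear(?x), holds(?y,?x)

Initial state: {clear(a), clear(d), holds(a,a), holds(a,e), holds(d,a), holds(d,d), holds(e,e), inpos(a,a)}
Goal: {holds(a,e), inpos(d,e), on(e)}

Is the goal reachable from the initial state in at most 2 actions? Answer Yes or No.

1. move(a,e)  →  {clear(a), clear(d), holds(a,a), holds(a,e), holds(d,a), holds(d,d), holds(e,e), inpos(a,a), on(e), ready(a,e)}
2. push(a,d)  →  {clear(d), holds(a,a), holds(a,e), holds(d,d), holds(e,e), inpos(a,a), inpos(a,d), inpos(d,d), on(e), ready(a,e)}
3. swap(e,d)  →  {clear(d), clear(e), holds(a,a), holds(a,e), holds(e,d), holds(e,e), inpos(a,a), inpos(a,d), inpos(d,d), on(e), ready(a,e)}
4. push(d,e)  →  {clear(e), holds(a,a), holds(a,e), holds(e,e), inpos(a,a), inpos(a,d), inpos(d,d), inpos(d,e), inpos(e,e), on(e), ready(a,e)}
optimal plan length = 4; 4 > 2

No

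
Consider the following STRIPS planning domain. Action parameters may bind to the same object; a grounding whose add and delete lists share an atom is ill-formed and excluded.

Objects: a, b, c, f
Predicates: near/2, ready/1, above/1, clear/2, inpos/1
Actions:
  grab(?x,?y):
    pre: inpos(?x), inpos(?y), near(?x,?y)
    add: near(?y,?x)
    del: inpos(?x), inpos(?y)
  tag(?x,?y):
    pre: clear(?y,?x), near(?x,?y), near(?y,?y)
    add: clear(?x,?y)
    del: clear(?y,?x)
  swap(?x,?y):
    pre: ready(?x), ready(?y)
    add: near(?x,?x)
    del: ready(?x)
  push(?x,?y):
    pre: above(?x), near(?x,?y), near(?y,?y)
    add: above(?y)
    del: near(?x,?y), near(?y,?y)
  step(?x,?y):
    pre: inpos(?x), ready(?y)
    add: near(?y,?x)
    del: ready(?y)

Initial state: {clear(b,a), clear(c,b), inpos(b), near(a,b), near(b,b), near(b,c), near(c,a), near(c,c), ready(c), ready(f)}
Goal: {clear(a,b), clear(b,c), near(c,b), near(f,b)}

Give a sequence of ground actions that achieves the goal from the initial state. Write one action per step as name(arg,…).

1. tag(a,b)  →  {clear(a,b), clear(c,b), inpos(b), near(a,b), near(b,b), near(b,c), near(c,a), near(c,c), ready(c), ready(f)}
2. tag(b,c)  →  {clear(a,b), clear(b,c), inpos(b), near(a,b), near(b,b), near(b,c), near(c,a), near(c,c), ready(c), ready(f)}
3. step(b,c)  →  {clear(a,b), clear(b,c), inpos(b), near(a,b), near(b,b), near(b,c), near(c,a), near(c,b), near(c,c), ready(f)}
4. step(b,f)  →  {clear(a,b), clear(b,c), inpos(b), near(a,b), near(b,b), near(b,c), near(c,a), near(c,b), near(c,c), near(f,b)}

tag(a,b); tag(b,c); step(b,c); step(b,f)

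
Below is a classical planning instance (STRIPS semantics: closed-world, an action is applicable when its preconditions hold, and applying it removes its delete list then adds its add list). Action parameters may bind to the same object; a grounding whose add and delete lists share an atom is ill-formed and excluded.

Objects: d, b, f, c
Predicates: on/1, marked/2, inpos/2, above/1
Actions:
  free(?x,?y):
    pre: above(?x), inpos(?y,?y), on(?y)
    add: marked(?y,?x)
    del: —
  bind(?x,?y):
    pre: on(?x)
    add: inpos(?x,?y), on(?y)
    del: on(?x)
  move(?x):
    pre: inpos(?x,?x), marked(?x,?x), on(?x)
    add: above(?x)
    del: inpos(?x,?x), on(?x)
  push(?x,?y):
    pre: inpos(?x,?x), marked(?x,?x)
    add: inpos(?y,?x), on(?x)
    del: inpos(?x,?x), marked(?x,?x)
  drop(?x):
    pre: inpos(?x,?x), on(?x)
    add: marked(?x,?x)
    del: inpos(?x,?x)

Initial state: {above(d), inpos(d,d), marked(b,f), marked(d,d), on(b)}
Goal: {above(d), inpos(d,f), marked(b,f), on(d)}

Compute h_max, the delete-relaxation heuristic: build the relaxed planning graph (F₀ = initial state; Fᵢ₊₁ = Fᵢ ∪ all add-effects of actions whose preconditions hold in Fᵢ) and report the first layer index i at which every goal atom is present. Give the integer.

F0 = init (5 atoms)
F1 = F0 ∪ {inpos(b,c), inpos(b,d), inpos(b,f), inpos(c,d), inpos(f,d), on(c), on(d), on(f)}  (13 atoms)
F2 = F1 ∪ {inpos(c,b), inpos(c,f), inpos(d,b), inpos(d,c), inpos(d,f), inpos(f,b), inpos(f,c)}  (20 atoms)
goal ⊆ F2  ⇒  h_max = 2

2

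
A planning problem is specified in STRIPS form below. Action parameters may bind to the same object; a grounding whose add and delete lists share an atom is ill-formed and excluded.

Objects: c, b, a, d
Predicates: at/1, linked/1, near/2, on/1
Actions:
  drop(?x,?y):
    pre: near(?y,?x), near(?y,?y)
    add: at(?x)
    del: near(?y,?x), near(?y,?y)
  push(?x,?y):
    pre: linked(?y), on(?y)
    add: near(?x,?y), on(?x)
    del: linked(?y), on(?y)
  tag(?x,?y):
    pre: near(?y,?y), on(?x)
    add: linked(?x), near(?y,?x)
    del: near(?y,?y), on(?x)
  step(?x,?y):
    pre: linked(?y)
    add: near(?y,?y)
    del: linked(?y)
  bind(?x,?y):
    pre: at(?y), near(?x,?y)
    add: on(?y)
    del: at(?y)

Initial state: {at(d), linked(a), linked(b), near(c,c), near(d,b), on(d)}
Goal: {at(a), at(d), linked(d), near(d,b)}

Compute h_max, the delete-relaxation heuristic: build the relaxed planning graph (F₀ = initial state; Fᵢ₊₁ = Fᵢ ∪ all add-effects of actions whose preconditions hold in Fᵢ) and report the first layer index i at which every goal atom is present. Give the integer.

F0 = init (6 atoms)
F1 = F0 ∪ {at(c), linked(d), near(a,a), near(b,b), near(c,d)}  (11 atoms)
F2 = F1 ∪ {at(a), at(b), near(a,d), near(b,d), near(d,d), on(a), on(b), on(c)}  (19 atoms)
goal ⊆ F2  ⇒  h_max = 2

2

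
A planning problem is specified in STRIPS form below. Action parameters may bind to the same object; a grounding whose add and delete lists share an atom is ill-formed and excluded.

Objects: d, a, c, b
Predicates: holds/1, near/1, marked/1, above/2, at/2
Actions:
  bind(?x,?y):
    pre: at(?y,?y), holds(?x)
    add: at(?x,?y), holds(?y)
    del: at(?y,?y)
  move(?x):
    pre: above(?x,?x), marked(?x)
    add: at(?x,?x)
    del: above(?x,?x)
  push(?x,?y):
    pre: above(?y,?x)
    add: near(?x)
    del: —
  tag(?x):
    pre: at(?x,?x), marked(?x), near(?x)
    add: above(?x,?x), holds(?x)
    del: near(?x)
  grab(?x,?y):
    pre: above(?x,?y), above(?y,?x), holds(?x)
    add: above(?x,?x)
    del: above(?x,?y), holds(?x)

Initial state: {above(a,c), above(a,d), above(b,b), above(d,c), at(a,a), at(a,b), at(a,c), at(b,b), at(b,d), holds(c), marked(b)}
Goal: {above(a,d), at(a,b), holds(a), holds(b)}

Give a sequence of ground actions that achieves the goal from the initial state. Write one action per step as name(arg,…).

1. bind(c,a)  →  {above(a,c), above(a,d), above(b,b), above(d,c), at(a,b), at(a,c), at(b,b), at(b,d), at(c,a), holds(a), holds(c), marked(b)}
2. bind(a,b)  →  {above(a,c), above(a,d), above(b,b), above(d,c), at(a,b), at(a,c), at(b,d), at(c,a), holds(a), holds(b), holds(c), marked(b)}

bind(c,a); bind(a,b)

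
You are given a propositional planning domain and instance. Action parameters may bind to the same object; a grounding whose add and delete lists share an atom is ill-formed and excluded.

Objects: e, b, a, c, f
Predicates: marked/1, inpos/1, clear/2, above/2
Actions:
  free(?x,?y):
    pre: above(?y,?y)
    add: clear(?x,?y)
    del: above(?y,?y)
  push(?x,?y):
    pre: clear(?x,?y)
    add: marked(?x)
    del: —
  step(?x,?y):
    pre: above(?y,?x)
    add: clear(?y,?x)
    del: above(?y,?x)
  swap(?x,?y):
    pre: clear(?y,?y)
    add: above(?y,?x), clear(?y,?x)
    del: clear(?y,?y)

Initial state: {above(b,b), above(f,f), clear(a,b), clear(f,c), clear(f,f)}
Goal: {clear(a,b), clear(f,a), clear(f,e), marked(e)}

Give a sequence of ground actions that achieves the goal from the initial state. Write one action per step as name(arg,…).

free(e,b); push(e,b); swap(e,f); free(f,f); swap(a,f)

1. free(e,b)  →  {above(f,f), clear(a,b), clear(e,b), clear(f,c), clear(f,f)}
2. push(e,b)  →  {above(f,f), clear(a,b), clear(e,b), clear(f,c), clear(f,f), marked(e)}
3. swap(e,f)  →  {above(f,e), above(f,f), clear(a,b), clear(e,b), clear(f,c), clear(f,e), marked(e)}
4. free(f,f)  →  {above(f,e), clear(a,b), clear(e,b), clear(f,c), clear(f,e), clear(f,f), marked(e)}
5. swap(a,f)  →  {above(f,a), above(f,e), clear(a,b), clear(e,b), clear(f,a), clear(f,c), clear(f,e), marked(e)}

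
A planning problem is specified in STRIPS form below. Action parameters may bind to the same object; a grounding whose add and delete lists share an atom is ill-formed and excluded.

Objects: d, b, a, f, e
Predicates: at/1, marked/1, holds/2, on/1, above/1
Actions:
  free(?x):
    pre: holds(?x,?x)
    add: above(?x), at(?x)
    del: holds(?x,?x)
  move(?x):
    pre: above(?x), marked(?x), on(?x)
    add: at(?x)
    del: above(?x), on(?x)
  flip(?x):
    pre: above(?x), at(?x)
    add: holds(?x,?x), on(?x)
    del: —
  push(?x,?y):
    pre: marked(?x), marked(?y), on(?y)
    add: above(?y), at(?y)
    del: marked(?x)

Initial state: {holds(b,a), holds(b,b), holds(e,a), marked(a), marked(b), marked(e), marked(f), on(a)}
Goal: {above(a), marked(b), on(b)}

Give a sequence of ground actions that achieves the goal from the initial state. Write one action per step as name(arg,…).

1. free(b)  →  {above(b), at(b), holds(b,a), holds(e,a), marked(a), marked(b), marked(e), marked(f), on(a)}
2. flip(b)  →  {above(b), at(b), holds(b,a), holds(b,b), holds(e,a), marked(a), marked(b), marked(e), marked(f), on(a), on(b)}
3. push(a,a)  →  {above(a), above(b), at(a), at(b), holds(b,a), holds(b,b), holds(e,a), marked(b), marked(e), marked(f), on(a), on(b)}

free(b); flip(b); push(a,a)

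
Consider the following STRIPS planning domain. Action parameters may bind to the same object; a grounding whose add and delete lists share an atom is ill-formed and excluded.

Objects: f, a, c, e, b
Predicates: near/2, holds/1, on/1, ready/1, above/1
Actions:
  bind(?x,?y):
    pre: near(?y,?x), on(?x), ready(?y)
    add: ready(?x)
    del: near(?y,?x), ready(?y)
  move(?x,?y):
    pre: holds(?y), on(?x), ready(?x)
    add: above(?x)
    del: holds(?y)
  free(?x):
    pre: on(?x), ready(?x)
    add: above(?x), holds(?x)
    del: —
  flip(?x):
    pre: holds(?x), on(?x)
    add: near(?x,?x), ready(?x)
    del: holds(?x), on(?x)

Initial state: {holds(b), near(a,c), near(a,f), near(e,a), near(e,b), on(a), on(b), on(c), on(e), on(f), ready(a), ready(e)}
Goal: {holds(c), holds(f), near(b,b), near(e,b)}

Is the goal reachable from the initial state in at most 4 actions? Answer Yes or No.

No

1. bind(f,a)  →  {holds(b), near(a,c), near(e,a), near(e,b), on(a), on(b), on(c), on(e), on(f), ready(e), ready(f)}
2. bind(a,e)  →  {holds(b), near(a,c), near(e,b), on(a), on(b), on(c), on(e), on(f), ready(a), ready(f)}
3. bind(c,a)  →  {holds(b), near(e,b), on(a), on(b), on(c), on(e), on(f), ready(c), ready(f)}
4. free(f)  →  {above(f), holds(b), holds(f), near(e,b), on(a), on(b), on(c), on(e), on(f), ready(c), ready(f)}
5. free(c)  →  {above(c), above(f), holds(b), holds(c), holds(f), near(e,b), on(a), on(b), on(c), on(e), on(f), ready(c), ready(f)}
6. flip(b)  →  {above(c), above(f), holds(c), holds(f), near(b,b), near(e,b), on(a), on(c), on(e), on(f), ready(b), ready(c), ready(f)}
optimal plan length = 6; 6 > 4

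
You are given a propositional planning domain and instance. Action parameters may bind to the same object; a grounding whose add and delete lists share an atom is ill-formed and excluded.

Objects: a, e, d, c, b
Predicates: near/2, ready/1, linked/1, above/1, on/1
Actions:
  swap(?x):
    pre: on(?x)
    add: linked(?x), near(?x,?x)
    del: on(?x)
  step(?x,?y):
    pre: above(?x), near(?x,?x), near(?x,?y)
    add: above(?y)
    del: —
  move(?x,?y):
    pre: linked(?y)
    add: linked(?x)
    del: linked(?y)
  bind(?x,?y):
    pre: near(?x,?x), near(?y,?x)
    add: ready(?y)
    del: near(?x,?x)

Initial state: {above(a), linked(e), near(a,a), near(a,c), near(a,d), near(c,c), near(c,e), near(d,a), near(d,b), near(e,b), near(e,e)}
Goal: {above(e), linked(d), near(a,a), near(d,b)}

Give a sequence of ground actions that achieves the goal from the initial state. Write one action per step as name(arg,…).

step(a,c); step(c,e); move(d,e)

1. step(a,c)  →  {above(a), above(c), linked(e), near(a,a), near(a,c), near(a,d), near(c,c), near(c,e), near(d,a), near(d,b), near(e,b), near(e,e)}
2. step(c,e)  →  {above(a), above(c), above(e), linked(e), near(a,a), near(a,c), near(a,d), near(c,c), near(c,e), near(d,a), near(d,b), near(e,b), near(e,e)}
3. move(d,e)  →  {above(a), above(c), above(e), linked(d), near(a,a), near(a,c), near(a,d), near(c,c), near(c,e), near(d,a), near(d,b), near(e,b), near(e,e)}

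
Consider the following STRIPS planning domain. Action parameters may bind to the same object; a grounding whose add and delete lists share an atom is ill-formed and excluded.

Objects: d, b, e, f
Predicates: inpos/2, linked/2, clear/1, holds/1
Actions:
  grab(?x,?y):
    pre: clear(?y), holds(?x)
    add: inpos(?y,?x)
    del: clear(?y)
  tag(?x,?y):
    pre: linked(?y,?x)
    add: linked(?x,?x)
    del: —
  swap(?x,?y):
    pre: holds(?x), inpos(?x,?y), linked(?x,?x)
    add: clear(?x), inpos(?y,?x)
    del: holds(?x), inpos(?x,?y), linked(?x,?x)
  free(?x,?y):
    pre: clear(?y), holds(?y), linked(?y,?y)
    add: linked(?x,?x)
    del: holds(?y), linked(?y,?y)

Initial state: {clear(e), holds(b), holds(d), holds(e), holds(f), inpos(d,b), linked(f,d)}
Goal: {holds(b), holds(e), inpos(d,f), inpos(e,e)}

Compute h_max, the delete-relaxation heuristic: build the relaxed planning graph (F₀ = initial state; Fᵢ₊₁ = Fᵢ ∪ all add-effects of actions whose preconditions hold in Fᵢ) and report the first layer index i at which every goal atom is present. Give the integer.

3

F0 = init (7 atoms)
F1 = F0 ∪ {inpos(e,b), inpos(e,d), inpos(e,e), inpos(e,f), linked(d,d)}  (12 atoms)
F2 = F1 ∪ {clear(d), inpos(b,d)}  (14 atoms)
F3 = F2 ∪ {inpos(d,d), inpos(d,e), inpos(d,f), linked(b,b), linked(e,e), linked(f,f)}  (20 atoms)
goal ⊆ F3  ⇒  h_max = 3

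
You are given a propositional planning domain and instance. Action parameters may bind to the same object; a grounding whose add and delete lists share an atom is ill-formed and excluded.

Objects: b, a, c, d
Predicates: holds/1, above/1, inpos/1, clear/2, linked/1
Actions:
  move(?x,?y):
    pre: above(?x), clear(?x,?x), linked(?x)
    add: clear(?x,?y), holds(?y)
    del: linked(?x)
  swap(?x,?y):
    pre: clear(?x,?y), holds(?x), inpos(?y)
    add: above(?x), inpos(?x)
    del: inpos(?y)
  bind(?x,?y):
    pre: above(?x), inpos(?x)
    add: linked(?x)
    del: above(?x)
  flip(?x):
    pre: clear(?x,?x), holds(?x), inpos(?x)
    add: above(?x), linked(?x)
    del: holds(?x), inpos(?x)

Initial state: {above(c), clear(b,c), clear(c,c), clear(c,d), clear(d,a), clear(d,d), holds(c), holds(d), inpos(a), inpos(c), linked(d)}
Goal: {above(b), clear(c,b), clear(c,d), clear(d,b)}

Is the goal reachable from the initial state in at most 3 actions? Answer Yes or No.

1. swap(d,a)  →  {above(c), above(d), clear(b,c), clear(c,c), clear(c,d), clear(d,a), clear(d,d), holds(c), holds(d), inpos(c), inpos(d), linked(d)}
2. move(d,b)  →  {above(c), above(d), clear(b,c), clear(c,c), clear(c,d), clear(d,a), clear(d,b), clear(d,d), holds(b), holds(c), holds(d), inpos(c), inpos(d)}
3. swap(b,c)  →  {above(b), above(c), above(d), clear(b,c), clear(c,c), clear(c,d), clear(d,a), clear(d,b), clear(d,d), holds(b), holds(c), holds(d), inpos(b), inpos(d)}
4. swap(c,d)  →  {above(b), above(c), above(d), clear(b,c), clear(c,c), clear(c,d), clear(d,a), clear(d,b), clear(d,d), holds(b), holds(c), holds(d), inpos(b), inpos(c)}
5. flip(c)  →  {above(b), above(c), above(d), clear(b,c), clear(c,c), clear(c,d), clear(d,a), clear(d,b), clear(d,d), holds(b), holds(d), inpos(b), linked(c)}
6. move(c,b)  →  {above(b), above(c), above(d), clear(b,c), clear(c,b), clear(c,c), clear(c,d), clear(d,a), clear(d,b), clear(d,d), holds(b), holds(d), inpos(b)}
optimal plan length = 6; 6 > 3

No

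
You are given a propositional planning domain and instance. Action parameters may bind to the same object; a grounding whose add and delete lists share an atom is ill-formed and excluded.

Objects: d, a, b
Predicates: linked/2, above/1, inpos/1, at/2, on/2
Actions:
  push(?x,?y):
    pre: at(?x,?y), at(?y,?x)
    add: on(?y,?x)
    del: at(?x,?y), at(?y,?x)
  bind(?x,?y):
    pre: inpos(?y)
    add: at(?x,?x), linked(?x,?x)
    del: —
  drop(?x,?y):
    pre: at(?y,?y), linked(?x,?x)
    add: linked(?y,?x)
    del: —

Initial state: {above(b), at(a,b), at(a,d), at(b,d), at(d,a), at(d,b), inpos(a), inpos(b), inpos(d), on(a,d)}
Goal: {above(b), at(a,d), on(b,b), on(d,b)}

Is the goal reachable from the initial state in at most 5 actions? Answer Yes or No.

1. push(b,d)  →  {above(b), at(a,b), at(a,d), at(d,a), inpos(a), inpos(b), inpos(d), on(a,d), on(d,b)}
2. bind(b,d)  →  {above(b), at(a,b), at(a,d), at(b,b), at(d,a), inpos(a), inpos(b), inpos(d), linked(b,b), on(a,d), on(d,b)}
3. push(b,b)  →  {above(b), at(a,b), at(a,d), at(d,a), inpos(a), inpos(b), inpos(d), linked(b,b), on(a,d), on(b,b), on(d,b)}
optimal plan length = 3; 3 ≤ 5

Yes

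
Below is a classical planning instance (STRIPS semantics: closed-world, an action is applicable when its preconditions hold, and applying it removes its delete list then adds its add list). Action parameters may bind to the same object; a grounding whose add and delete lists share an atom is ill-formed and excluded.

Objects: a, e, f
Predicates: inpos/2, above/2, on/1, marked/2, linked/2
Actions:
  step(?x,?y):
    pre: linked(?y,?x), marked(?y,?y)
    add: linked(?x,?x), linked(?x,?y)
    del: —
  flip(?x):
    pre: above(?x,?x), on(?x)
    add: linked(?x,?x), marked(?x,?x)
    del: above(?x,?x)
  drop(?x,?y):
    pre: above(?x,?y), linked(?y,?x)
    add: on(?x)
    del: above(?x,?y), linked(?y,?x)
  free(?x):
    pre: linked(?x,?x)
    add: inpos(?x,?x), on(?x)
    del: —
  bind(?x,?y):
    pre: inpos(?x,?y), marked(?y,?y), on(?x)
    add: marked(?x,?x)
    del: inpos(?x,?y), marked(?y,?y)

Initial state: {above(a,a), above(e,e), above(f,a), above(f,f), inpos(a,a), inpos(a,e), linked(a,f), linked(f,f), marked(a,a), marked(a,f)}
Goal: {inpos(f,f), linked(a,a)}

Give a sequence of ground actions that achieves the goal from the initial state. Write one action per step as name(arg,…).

1. step(f,a)  →  {above(a,a), above(e,e), above(f,a), above(f,f), inpos(a,a), inpos(a,e), linked(a,f), linked(f,a), linked(f,f), marked(a,a), marked(a,f)}
2. free(f)  →  {above(a,a), above(e,e), above(f,a), above(f,f), inpos(a,a), inpos(a,e), inpos(f,f), linked(a,f), linked(f,a), linked(f,f), marked(a,a), marked(a,f), on(f)}
3. flip(f)  →  {above(a,a), above(e,e), above(f,a), inpos(a,a), inpos(a,e), inpos(f,f), linked(a,f), linked(f,a), linked(f,f), marked(a,a), marked(a,f), marked(f,f), on(f)}
4. step(a,f)  →  {above(a,a), above(e,e), above(f,a), inpos(a,a), inpos(a,e), inpos(f,f), linked(a,a), linked(a,f), linked(f,a), linked(f,f), marked(a,a), marked(a,f), marked(f,f), on(f)}

step(f,a); free(f); flip(f); step(a,f)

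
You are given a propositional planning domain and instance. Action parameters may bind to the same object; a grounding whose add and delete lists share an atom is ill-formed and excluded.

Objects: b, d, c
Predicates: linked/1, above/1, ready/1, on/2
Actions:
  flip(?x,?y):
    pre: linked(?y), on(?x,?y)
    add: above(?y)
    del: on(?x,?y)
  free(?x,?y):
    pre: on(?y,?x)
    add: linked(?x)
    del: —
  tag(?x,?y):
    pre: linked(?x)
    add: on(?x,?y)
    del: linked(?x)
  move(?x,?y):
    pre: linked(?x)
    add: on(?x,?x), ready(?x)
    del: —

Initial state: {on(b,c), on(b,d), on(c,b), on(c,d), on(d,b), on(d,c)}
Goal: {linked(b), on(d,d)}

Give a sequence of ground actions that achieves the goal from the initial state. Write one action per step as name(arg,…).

free(b,d); free(d,b); tag(d,d)

1. free(b,d)  →  {linked(b), on(b,c), on(b,d), on(c,b), on(c,d), on(d,b), on(d,c)}
2. free(d,b)  →  {linked(b), linked(d), on(b,c), on(b,d), on(c,b), on(c,d), on(d,b), on(d,c)}
3. tag(d,d)  →  {linked(b), on(b,c), on(b,d), on(c,b), on(c,d), on(d,b), on(d,c), on(d,d)}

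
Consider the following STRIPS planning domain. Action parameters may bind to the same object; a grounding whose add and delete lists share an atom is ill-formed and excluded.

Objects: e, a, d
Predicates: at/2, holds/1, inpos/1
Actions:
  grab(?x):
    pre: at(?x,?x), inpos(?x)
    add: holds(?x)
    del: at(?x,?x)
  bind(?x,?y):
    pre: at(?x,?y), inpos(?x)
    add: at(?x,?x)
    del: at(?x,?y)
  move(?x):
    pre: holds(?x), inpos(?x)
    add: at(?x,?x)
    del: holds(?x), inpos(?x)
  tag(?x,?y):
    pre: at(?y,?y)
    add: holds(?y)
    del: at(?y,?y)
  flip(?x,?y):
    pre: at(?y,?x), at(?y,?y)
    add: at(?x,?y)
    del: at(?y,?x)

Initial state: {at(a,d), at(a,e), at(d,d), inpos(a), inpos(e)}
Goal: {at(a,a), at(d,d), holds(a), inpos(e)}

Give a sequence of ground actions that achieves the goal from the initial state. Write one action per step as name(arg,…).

bind(a,e); grab(a); bind(a,d)

1. bind(a,e)  →  {at(a,a), at(a,d), at(d,d), inpos(a), inpos(e)}
2. grab(a)  →  {at(a,d), at(d,d), holds(a), inpos(a), inpos(e)}
3. bind(a,d)  →  {at(a,a), at(d,d), holds(a), inpos(a), inpos(e)}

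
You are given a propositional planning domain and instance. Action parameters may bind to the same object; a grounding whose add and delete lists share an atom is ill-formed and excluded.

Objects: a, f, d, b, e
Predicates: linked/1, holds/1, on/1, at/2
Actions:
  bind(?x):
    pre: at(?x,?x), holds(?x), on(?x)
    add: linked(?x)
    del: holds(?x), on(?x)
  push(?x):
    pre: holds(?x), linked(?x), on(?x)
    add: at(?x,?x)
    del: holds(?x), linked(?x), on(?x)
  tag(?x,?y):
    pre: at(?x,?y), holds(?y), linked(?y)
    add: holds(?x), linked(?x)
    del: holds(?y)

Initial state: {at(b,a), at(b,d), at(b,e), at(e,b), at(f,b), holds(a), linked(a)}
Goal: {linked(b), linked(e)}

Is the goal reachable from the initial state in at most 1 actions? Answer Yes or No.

No

1. tag(b,a)  →  {at(b,a), at(b,d), at(b,e), at(e,b), at(f,b), holds(b), linked(a), linked(b)}
2. tag(e,b)  →  {at(b,a), at(b,d), at(b,e), at(e,b), at(f,b), holds(e), linked(a), linked(b), linked(e)}
optimal plan length = 2; 2 > 1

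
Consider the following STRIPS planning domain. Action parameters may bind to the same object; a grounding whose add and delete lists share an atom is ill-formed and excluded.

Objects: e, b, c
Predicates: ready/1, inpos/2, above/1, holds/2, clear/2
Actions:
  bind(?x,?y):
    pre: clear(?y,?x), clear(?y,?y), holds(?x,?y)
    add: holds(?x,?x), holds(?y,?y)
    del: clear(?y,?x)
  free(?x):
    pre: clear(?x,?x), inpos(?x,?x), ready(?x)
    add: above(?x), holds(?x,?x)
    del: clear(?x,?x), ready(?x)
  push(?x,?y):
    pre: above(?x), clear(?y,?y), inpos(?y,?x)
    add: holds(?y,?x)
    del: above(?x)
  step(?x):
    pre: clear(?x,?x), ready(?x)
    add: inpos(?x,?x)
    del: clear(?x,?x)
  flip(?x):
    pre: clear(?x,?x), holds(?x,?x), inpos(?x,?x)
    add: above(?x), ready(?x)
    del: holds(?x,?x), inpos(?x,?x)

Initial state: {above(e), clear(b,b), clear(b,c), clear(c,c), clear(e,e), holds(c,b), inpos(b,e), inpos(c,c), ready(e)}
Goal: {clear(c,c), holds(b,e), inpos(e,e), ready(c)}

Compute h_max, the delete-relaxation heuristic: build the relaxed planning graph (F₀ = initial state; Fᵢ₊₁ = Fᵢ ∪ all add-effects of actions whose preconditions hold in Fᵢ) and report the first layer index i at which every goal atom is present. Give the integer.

F0 = init (9 atoms)
F1 = F0 ∪ {holds(b,b), holds(b,e), holds(c,c), inpos(e,e)}  (13 atoms)
F2 = F1 ∪ {above(c), holds(e,e), ready(c)}  (16 atoms)
goal ⊆ F2  ⇒  h_max = 2

2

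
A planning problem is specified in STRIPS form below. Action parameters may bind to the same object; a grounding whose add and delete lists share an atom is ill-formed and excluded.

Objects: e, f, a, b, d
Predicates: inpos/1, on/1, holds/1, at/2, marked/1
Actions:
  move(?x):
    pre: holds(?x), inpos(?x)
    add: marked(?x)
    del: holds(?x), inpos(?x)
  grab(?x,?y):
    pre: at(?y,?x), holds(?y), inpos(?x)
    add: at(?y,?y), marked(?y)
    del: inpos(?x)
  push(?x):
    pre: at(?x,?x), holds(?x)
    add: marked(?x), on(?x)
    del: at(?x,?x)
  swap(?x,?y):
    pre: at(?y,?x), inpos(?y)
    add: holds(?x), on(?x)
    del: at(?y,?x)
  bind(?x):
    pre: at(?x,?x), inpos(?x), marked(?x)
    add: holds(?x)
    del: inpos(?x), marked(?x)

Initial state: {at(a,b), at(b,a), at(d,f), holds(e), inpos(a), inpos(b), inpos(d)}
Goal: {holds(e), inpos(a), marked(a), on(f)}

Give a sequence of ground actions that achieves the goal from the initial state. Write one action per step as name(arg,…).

1. swap(f,d)  →  {at(a,b), at(b,a), holds(e), holds(f), inpos(a), inpos(b), inpos(d), on(f)}
2. swap(a,b)  →  {at(a,b), holds(a), holds(e), holds(f), inpos(a), inpos(b), inpos(d), on(a), on(f)}
3. grab(b,a)  →  {at(a,a), at(a,b), holds(a), holds(e), holds(f), inpos(a), inpos(d), marked(a), on(a), on(f)}

swap(f,d); swap(a,b); grab(b,a)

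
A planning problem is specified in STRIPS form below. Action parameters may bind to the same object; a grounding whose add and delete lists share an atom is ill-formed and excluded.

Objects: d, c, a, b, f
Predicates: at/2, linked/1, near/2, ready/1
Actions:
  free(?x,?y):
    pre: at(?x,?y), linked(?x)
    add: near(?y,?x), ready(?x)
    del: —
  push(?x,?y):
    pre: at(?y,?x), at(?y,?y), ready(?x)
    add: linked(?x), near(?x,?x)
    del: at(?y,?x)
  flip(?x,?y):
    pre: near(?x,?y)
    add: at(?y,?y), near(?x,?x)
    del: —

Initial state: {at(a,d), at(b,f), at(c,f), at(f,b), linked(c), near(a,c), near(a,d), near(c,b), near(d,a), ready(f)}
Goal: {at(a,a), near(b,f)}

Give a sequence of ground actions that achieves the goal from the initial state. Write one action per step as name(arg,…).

flip(d,a); flip(c,b); push(f,b); free(f,b)

1. flip(d,a)  →  {at(a,a), at(a,d), at(b,f), at(c,f), at(f,b), linked(c), near(a,c), near(a,d), near(c,b), near(d,a), near(d,d), ready(f)}
2. flip(c,b)  →  {at(a,a), at(a,d), at(b,b), at(b,f), at(c,f), at(f,b), linked(c), near(a,c), near(a,d), near(c,b), near(c,c), near(d,a), near(d,d), ready(f)}
3. push(f,b)  →  {at(a,a), at(a,d), at(b,b), at(c,f), at(f,b), linked(c), linked(f), near(a,c), near(a,d), near(c,b), near(c,c), near(d,a), near(d,d), near(f,f), ready(f)}
4. free(f,b)  →  {at(a,a), at(a,d), at(b,b), at(c,f), at(f,b), linked(c), linked(f), near(a,c), near(a,d), near(b,f), near(c,b), near(c,c), near(d,a), near(d,d), near(f,f), ready(f)}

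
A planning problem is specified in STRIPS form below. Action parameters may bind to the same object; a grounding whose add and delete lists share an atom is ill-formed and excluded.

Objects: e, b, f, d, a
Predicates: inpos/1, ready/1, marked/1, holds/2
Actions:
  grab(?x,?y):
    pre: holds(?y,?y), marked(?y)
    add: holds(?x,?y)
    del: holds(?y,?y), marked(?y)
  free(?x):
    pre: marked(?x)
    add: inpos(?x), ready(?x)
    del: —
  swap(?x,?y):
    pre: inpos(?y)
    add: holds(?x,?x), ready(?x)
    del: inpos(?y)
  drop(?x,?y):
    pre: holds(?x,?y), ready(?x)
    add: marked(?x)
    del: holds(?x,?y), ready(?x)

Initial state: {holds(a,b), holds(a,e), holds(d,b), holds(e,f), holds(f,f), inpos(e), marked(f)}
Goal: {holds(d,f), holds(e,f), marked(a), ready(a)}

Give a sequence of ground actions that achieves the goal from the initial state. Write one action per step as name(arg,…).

1. grab(d,f)  →  {holds(a,b), holds(a,e), holds(d,b), holds(d,f), holds(e,f), inpos(e)}
2. swap(a,e)  →  {holds(a,a), holds(a,b), holds(a,e), holds(d,b), holds(d,f), holds(e,f), ready(a)}
3. drop(a,e)  →  {holds(a,a), holds(a,b), holds(d,b), holds(d,f), holds(e,f), marked(a)}
4. free(a)  →  {holds(a,a), holds(a,b), holds(d,b), holds(d,f), holds(e,f), inpos(a), marked(a), ready(a)}

grab(d,f); swap(a,e); drop(a,e); free(a)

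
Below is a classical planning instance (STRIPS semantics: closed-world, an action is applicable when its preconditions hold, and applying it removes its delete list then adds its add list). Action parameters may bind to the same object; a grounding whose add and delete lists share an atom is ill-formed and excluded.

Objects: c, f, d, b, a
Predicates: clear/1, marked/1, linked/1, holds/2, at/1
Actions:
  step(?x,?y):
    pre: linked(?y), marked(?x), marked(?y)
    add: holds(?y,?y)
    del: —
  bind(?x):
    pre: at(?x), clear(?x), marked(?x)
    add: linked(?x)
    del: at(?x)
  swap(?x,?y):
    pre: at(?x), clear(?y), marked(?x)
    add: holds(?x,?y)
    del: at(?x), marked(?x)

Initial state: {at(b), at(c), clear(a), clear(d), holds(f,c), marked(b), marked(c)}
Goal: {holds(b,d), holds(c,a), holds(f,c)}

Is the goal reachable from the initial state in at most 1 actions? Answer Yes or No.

1. swap(c,a)  →  {at(b), clear(a), clear(d), holds(c,a), holds(f,c), marked(b)}
2. swap(b,d)  →  {clear(a), clear(d), holds(b,d), holds(c,a), holds(f,c)}
optimal plan length = 2; 2 > 1

No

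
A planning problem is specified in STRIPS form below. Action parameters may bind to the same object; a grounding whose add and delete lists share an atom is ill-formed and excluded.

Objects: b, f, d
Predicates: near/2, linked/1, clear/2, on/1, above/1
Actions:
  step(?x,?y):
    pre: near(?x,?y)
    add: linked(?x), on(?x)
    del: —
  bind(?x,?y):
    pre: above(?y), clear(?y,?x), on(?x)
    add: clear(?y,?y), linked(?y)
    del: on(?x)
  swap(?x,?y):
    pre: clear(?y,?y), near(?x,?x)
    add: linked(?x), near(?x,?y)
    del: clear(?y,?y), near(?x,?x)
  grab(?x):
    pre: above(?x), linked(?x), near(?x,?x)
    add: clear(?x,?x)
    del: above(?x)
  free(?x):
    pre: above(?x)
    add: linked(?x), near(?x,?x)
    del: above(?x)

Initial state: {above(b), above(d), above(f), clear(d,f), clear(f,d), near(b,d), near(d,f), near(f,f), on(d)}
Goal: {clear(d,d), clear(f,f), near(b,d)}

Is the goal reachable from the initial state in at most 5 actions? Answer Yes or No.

Yes

1. step(f,f)  →  {above(b), above(d), above(f), clear(d,f), clear(f,d), linked(f), near(b,d), near(d,f), near(f,f), on(d), on(f)}
2. bind(f,d)  →  {above(b), above(d), above(f), clear(d,d), clear(d,f), clear(f,d), linked(d), linked(f), near(b,d), near(d,f), near(f,f), on(d)}
3. bind(d,f)  →  {above(b), above(d), above(f), clear(d,d), clear(d,f), clear(f,d), clear(f,f), linked(d), linked(f), near(b,d), near(d,f), near(f,f)}
optimal plan length = 3; 3 ≤ 5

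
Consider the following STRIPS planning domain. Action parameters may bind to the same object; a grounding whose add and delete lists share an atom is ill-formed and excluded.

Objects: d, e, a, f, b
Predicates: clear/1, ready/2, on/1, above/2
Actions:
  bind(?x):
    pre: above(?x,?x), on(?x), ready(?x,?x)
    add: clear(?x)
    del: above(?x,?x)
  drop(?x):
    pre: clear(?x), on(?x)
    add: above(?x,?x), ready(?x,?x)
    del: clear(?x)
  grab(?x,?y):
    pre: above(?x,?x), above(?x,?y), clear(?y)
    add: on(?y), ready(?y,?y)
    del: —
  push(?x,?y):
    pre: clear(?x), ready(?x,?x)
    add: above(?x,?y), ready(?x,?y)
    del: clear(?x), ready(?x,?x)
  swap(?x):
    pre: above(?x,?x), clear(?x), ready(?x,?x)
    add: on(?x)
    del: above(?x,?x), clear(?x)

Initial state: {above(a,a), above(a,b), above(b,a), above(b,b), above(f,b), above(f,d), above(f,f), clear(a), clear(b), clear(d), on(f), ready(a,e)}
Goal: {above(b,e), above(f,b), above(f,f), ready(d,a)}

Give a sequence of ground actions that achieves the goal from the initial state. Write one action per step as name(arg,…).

grab(a,b); grab(f,d); push(d,a); push(b,e)

1. grab(a,b)  →  {above(a,a), above(a,b), above(b,a), above(b,b), above(f,b), above(f,d), above(f,f), clear(a), clear(b), clear(d), on(b), on(f), ready(a,e), ready(b,b)}
2. grab(f,d)  →  {above(a,a), above(a,b), above(b,a), above(b,b), above(f,b), above(f,d), above(f,f), clear(a), clear(b), clear(d), on(b), on(d), on(f), ready(a,e), ready(b,b), ready(d,d)}
3. push(d,a)  →  {above(a,a), above(a,b), above(b,a), above(b,b), above(d,a), above(f,b), above(f,d), above(f,f), clear(a), clear(b), on(b), on(d), on(f), ready(a,e), ready(b,b), ready(d,a)}
4. push(b,e)  →  {above(a,a), above(a,b), above(b,a), above(b,b), above(b,e), above(d,a), above(f,b), above(f,d), above(f,f), clear(a), on(b), on(d), on(f), ready(a,e), ready(b,e), ready(d,a)}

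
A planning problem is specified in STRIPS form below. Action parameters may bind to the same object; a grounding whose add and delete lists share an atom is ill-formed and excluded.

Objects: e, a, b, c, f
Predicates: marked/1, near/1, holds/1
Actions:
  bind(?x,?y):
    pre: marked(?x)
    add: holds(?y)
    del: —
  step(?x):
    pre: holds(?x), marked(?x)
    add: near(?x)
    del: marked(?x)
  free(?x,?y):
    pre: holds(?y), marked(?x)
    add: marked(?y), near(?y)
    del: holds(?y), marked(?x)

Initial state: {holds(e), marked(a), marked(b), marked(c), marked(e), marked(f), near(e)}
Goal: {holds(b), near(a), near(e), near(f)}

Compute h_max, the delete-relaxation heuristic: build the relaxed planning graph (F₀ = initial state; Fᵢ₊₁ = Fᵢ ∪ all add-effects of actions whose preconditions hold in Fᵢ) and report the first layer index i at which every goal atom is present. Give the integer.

F0 = init (7 atoms)
F1 = F0 ∪ {holds(a), holds(b), holds(c), holds(f)}  (11 atoms)
F2 = F1 ∪ {near(a), near(b), near(c), near(f)}  (15 atoms)
goal ⊆ F2  ⇒  h_max = 2

2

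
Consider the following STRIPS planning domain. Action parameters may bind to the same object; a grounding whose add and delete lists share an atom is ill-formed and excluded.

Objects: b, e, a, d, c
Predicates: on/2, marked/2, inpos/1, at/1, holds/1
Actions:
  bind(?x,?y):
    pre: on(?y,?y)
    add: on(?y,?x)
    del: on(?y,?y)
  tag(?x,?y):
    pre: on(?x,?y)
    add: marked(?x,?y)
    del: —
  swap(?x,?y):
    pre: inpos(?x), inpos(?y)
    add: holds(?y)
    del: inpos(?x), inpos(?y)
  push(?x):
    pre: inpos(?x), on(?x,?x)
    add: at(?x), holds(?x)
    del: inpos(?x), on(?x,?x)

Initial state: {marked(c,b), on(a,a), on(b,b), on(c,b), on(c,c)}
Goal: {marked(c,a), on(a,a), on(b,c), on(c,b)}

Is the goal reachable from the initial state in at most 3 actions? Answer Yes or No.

1. bind(a,c)  →  {marked(c,b), on(a,a), on(b,b), on(c,a), on(c,b)}
2. bind(c,b)  →  {marked(c,b), on(a,a), on(b,c), on(c,a), on(c,b)}
3. tag(c,a)  →  {marked(c,a), marked(c,b), on(a,a), on(b,c), on(c,a), on(c,b)}
optimal plan length = 3; 3 ≤ 3

Yes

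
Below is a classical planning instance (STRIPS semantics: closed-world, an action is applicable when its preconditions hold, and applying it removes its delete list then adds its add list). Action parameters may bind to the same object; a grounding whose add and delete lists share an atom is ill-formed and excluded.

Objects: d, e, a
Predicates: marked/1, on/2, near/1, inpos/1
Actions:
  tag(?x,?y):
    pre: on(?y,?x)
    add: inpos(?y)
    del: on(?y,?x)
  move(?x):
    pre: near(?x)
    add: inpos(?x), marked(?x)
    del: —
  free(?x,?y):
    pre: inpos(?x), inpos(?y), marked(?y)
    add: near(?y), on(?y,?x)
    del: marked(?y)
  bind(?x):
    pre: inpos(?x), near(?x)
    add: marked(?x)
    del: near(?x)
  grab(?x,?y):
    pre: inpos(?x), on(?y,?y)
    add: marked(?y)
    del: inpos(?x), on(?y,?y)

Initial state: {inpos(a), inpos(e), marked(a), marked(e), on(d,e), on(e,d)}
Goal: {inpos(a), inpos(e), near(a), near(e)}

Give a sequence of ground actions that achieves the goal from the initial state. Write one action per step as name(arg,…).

free(e,e); free(e,a)

1. free(e,e)  →  {inpos(a), inpos(e), marked(a), near(e), on(d,e), on(e,d), on(e,e)}
2. free(e,a)  →  {inpos(a), inpos(e), near(a), near(e), on(a,e), on(d,e), on(e,d), on(e,e)}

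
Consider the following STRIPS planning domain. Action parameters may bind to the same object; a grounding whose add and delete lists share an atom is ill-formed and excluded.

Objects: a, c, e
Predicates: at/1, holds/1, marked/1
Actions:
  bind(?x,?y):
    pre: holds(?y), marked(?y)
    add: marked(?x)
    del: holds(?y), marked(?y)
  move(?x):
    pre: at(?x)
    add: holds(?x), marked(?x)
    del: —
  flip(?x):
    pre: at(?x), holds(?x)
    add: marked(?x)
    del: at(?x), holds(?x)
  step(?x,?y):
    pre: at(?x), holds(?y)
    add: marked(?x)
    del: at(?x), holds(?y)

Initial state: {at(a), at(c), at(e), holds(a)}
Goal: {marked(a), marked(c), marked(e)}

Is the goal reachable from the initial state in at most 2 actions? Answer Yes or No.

1. move(a)  →  {at(a), at(c), at(e), holds(a), marked(a)}
2. move(c)  →  {at(a), at(c), at(e), holds(a), holds(c), marked(a), marked(c)}
3. move(e)  →  {at(a), at(c), at(e), holds(a), holds(c), holds(e), marked(a), marked(c), marked(e)}
optimal plan length = 3; 3 > 2

No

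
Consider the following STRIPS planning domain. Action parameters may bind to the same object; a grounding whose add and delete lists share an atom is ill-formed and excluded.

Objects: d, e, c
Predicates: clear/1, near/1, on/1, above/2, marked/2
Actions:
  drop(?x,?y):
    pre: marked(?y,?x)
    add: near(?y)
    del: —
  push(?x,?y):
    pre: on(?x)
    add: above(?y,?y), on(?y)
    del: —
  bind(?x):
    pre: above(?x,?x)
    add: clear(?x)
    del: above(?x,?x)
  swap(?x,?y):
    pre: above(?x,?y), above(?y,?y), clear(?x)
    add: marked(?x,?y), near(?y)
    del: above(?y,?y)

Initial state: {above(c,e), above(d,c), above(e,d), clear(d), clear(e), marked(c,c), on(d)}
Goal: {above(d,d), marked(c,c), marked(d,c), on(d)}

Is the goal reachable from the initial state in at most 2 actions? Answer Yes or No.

No

1. push(d,d)  →  {above(c,e), above(d,c), above(d,d), above(e,d), clear(d), clear(e), marked(c,c), on(d)}
2. push(d,c)  →  {above(c,c), above(c,e), above(d,c), above(d,d), above(e,d), clear(d), clear(e), marked(c,c), on(c), on(d)}
3. swap(d,c)  →  {above(c,e), above(d,c), above(d,d), above(e,d), clear(d), clear(e), marked(c,c), marked(d,c), near(c), on(c), on(d)}
optimal plan length = 3; 3 > 2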